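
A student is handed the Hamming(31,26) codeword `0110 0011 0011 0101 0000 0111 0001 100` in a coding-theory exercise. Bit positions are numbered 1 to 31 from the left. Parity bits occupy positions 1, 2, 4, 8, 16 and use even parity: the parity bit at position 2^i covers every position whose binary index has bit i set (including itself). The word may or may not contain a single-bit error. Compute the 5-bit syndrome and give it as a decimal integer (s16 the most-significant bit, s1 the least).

15

s1: b1⊕b3⊕b5⊕b7⊕b9⊕b11⊕b13⊕b15⊕b17⊕b19⊕b21⊕b23⊕b25⊕b27⊕b29⊕b31 = 0⊕1⊕0⊕1⊕0⊕1⊕0⊕0⊕0⊕0⊕0⊕1⊕0⊕0⊕1⊕0 = 1
s2: b2⊕b3⊕b6⊕b7⊕b10⊕b11⊕b14⊕b15⊕b18⊕b19⊕b22⊕b23⊕b26⊕b27⊕b30⊕b31 = 1⊕1⊕0⊕1⊕0⊕1⊕1⊕0⊕0⊕0⊕1⊕1⊕0⊕0⊕0⊕0 = 1
s4: b4⊕b5⊕b6⊕b7⊕b12⊕b13⊕b14⊕b15⊕b20⊕b21⊕b22⊕b23⊕b28⊕b29⊕b30⊕b31 = 0⊕0⊕0⊕1⊕1⊕0⊕1⊕0⊕0⊕0⊕1⊕1⊕1⊕1⊕0⊕0 = 1
s8: b8⊕b9⊕b10⊕b11⊕b12⊕b13⊕b14⊕b15⊕b24⊕b25⊕b26⊕b27⊕b28⊕b29⊕b30⊕b31 = 1⊕0⊕0⊕1⊕1⊕0⊕1⊕0⊕1⊕0⊕0⊕0⊕1⊕1⊕0⊕0 = 1
s16: b16⊕b17⊕b18⊕b19⊕b20⊕b21⊕b22⊕b23⊕b24⊕b25⊕b26⊕b27⊕b28⊕b29⊕b30⊕b31 = 1⊕0⊕0⊕0⊕0⊕0⊕1⊕1⊕1⊕0⊕0⊕0⊕1⊕1⊕0⊕0 = 0
Syndrome (s16...s1) = 01111 → position 15.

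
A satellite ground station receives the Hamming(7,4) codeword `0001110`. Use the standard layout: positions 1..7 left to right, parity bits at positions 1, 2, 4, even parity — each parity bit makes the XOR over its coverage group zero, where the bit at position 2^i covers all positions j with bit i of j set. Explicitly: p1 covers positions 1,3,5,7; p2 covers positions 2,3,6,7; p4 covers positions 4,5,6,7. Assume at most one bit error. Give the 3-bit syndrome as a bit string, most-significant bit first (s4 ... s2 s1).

s1: b1⊕b3⊕b5⊕b7 = 0⊕0⊕1⊕0 = 1
s2: b2⊕b3⊕b6⊕b7 = 0⊕0⊕1⊕0 = 1
s4: b4⊕b5⊕b6⊕b7 = 1⊕1⊕1⊕0 = 1
Syndrome (s4...s1) = 111 → position 7.

111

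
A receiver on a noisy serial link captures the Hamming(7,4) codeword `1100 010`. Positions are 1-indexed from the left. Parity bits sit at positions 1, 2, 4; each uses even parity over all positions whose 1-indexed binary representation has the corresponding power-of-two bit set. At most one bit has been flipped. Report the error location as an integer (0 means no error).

5

s1: b1⊕b3⊕b5⊕b7 = 1⊕0⊕0⊕0 = 1
s2: b2⊕b3⊕b6⊕b7 = 1⊕0⊕1⊕0 = 0
s4: b4⊕b5⊕b6⊕b7 = 0⊕0⊕1⊕0 = 1
Syndrome (s4...s1) = 101 → position 5.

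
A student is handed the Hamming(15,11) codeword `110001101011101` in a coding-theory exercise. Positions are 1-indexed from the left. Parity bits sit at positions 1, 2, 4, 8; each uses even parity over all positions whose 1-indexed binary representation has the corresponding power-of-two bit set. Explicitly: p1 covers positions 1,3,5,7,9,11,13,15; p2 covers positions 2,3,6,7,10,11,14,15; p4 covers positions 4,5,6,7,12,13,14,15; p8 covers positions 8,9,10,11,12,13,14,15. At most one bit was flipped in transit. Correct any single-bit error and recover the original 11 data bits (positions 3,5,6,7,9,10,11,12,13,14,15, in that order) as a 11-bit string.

00111011111

s1: b1⊕b3⊕b5⊕b7⊕b9⊕b11⊕b13⊕b15 = 1⊕0⊕0⊕1⊕1⊕1⊕1⊕1 = 0
s2: b2⊕b3⊕b6⊕b7⊕b10⊕b11⊕b14⊕b15 = 1⊕0⊕1⊕1⊕0⊕1⊕0⊕1 = 1
s4: b4⊕b5⊕b6⊕b7⊕b12⊕b13⊕b14⊕b15 = 0⊕0⊕1⊕1⊕1⊕1⊕0⊕1 = 1
s8: b8⊕b9⊕b10⊕b11⊕b12⊕b13⊕b14⊕b15 = 0⊕1⊕0⊕1⊕1⊕1⊕0⊕1 = 1
Syndrome (s8...s1) = 1110 → position 14.
Flip bit 14: corrected codeword = 110001101011111
Data bits at positions 3,5,6,7,9,10,11,12,13,14,15: 00111011111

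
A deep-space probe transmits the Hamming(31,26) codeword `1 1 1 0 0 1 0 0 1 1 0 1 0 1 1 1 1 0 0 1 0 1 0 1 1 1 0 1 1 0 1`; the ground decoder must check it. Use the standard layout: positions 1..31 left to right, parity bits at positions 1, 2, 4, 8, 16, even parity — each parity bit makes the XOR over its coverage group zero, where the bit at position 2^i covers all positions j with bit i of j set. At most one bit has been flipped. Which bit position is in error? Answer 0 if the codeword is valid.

s1: b1⊕b3⊕b5⊕b7⊕b9⊕b11⊕b13⊕b15⊕b17⊕b19⊕b21⊕b23⊕b25⊕b27⊕b29⊕b31 = 1⊕1⊕0⊕0⊕1⊕0⊕0⊕1⊕1⊕0⊕0⊕0⊕1⊕0⊕1⊕1 = 0
s2: b2⊕b3⊕b6⊕b7⊕b10⊕b11⊕b14⊕b15⊕b18⊕b19⊕b22⊕b23⊕b26⊕b27⊕b30⊕b31 = 1⊕1⊕1⊕0⊕1⊕0⊕1⊕1⊕0⊕0⊕1⊕0⊕1⊕0⊕0⊕1 = 1
s4: b4⊕b5⊕b6⊕b7⊕b12⊕b13⊕b14⊕b15⊕b20⊕b21⊕b22⊕b23⊕b28⊕b29⊕b30⊕b31 = 0⊕0⊕1⊕0⊕1⊕0⊕1⊕1⊕1⊕0⊕1⊕0⊕1⊕1⊕0⊕1 = 1
s8: b8⊕b9⊕b10⊕b11⊕b12⊕b13⊕b14⊕b15⊕b24⊕b25⊕b26⊕b27⊕b28⊕b29⊕b30⊕b31 = 0⊕1⊕1⊕0⊕1⊕0⊕1⊕1⊕1⊕1⊕1⊕0⊕1⊕1⊕0⊕1 = 1
s16: b16⊕b17⊕b18⊕b19⊕b20⊕b21⊕b22⊕b23⊕b24⊕b25⊕b26⊕b27⊕b28⊕b29⊕b30⊕b31 = 1⊕1⊕0⊕0⊕1⊕0⊕1⊕0⊕1⊕1⊕1⊕0⊕1⊕1⊕0⊕1 = 0
Syndrome (s16...s1) = 01110 → position 14.

14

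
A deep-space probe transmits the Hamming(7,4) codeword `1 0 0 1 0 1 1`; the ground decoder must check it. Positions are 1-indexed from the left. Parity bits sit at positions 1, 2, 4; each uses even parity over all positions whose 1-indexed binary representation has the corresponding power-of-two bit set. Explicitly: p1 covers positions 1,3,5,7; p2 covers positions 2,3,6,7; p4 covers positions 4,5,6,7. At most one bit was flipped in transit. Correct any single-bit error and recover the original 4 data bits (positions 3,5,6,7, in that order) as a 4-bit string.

0011

s1: b1⊕b3⊕b5⊕b7 = 1⊕0⊕0⊕1 = 0
s2: b2⊕b3⊕b6⊕b7 = 0⊕0⊕1⊕1 = 0
s4: b4⊕b5⊕b6⊕b7 = 1⊕0⊕1⊕1 = 1
Syndrome (s4...s1) = 100 → position 4.
Flip bit 4: corrected codeword = 1000011
Data bits at positions 3,5,6,7: 0011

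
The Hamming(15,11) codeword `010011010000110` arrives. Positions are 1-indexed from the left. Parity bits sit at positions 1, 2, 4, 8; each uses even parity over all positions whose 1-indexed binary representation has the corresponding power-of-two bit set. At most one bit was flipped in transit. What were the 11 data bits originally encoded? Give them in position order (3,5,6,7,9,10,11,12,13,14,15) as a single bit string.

01100100110

s1: b1⊕b3⊕b5⊕b7⊕b9⊕b11⊕b13⊕b15 = 0⊕0⊕1⊕0⊕0⊕0⊕1⊕0 = 0
s2: b2⊕b3⊕b6⊕b7⊕b10⊕b11⊕b14⊕b15 = 1⊕0⊕1⊕0⊕0⊕0⊕1⊕0 = 1
s4: b4⊕b5⊕b6⊕b7⊕b12⊕b13⊕b14⊕b15 = 0⊕1⊕1⊕0⊕0⊕1⊕1⊕0 = 0
s8: b8⊕b9⊕b10⊕b11⊕b12⊕b13⊕b14⊕b15 = 1⊕0⊕0⊕0⊕0⊕1⊕1⊕0 = 1
Syndrome (s8...s1) = 1010 → position 10.
Flip bit 10: corrected codeword = 010011010100110
Data bits at positions 3,5,6,7,9,10,11,12,13,14,15: 01100100110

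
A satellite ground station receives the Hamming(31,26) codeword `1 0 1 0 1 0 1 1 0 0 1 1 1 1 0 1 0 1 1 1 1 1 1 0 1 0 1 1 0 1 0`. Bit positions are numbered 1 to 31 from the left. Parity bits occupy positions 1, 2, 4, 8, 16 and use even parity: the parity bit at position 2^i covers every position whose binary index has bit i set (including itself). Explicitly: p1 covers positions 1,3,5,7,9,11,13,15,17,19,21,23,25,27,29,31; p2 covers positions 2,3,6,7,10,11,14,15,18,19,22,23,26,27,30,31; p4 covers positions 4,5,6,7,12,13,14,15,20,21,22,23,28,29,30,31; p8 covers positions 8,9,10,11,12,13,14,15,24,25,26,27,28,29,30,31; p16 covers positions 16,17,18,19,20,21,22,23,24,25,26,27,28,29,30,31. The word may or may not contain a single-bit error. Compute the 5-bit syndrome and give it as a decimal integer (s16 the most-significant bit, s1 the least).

s1: b1⊕b3⊕b5⊕b7⊕b9⊕b11⊕b13⊕b15⊕b17⊕b19⊕b21⊕b23⊕b25⊕b27⊕b29⊕b31 = 1⊕1⊕1⊕1⊕0⊕1⊕1⊕0⊕0⊕1⊕1⊕1⊕1⊕1⊕0⊕0 = 1
s2: b2⊕b3⊕b6⊕b7⊕b10⊕b11⊕b14⊕b15⊕b18⊕b19⊕b22⊕b23⊕b26⊕b27⊕b30⊕b31 = 0⊕1⊕0⊕1⊕0⊕1⊕1⊕0⊕1⊕1⊕1⊕1⊕0⊕1⊕1⊕0 = 0
s4: b4⊕b5⊕b6⊕b7⊕b12⊕b13⊕b14⊕b15⊕b20⊕b21⊕b22⊕b23⊕b28⊕b29⊕b30⊕b31 = 0⊕1⊕0⊕1⊕1⊕1⊕1⊕0⊕1⊕1⊕1⊕1⊕1⊕0⊕1⊕0 = 1
s8: b8⊕b9⊕b10⊕b11⊕b12⊕b13⊕b14⊕b15⊕b24⊕b25⊕b26⊕b27⊕b28⊕b29⊕b30⊕b31 = 1⊕0⊕0⊕1⊕1⊕1⊕1⊕0⊕0⊕1⊕0⊕1⊕1⊕0⊕1⊕0 = 1
s16: b16⊕b17⊕b18⊕b19⊕b20⊕b21⊕b22⊕b23⊕b24⊕b25⊕b26⊕b27⊕b28⊕b29⊕b30⊕b31 = 1⊕0⊕1⊕1⊕1⊕1⊕1⊕1⊕0⊕1⊕0⊕1⊕1⊕0⊕1⊕0 = 1
Syndrome (s16...s1) = 11101 → position 29.

29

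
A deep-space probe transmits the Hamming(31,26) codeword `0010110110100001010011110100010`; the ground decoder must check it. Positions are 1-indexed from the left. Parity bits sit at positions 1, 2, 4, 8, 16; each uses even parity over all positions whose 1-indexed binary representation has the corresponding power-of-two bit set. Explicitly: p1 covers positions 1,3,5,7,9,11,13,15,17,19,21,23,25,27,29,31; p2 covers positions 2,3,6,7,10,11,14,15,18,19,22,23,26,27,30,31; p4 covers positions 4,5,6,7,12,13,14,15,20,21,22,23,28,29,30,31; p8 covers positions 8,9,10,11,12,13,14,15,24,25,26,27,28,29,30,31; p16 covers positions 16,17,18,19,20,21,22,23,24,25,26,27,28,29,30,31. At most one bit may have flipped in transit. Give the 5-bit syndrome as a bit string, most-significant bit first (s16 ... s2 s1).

00000

s1: b1⊕b3⊕b5⊕b7⊕b9⊕b11⊕b13⊕b15⊕b17⊕b19⊕b21⊕b23⊕b25⊕b27⊕b29⊕b31 = 0⊕1⊕1⊕0⊕1⊕1⊕0⊕0⊕0⊕0⊕1⊕1⊕0⊕0⊕0⊕0 = 0
s2: b2⊕b3⊕b6⊕b7⊕b10⊕b11⊕b14⊕b15⊕b18⊕b19⊕b22⊕b23⊕b26⊕b27⊕b30⊕b31 = 0⊕1⊕1⊕0⊕0⊕1⊕0⊕0⊕1⊕0⊕1⊕1⊕1⊕0⊕1⊕0 = 0
s4: b4⊕b5⊕b6⊕b7⊕b12⊕b13⊕b14⊕b15⊕b20⊕b21⊕b22⊕b23⊕b28⊕b29⊕b30⊕b31 = 0⊕1⊕1⊕0⊕0⊕0⊕0⊕0⊕0⊕1⊕1⊕1⊕0⊕0⊕1⊕0 = 0
s8: b8⊕b9⊕b10⊕b11⊕b12⊕b13⊕b14⊕b15⊕b24⊕b25⊕b26⊕b27⊕b28⊕b29⊕b30⊕b31 = 1⊕1⊕0⊕1⊕0⊕0⊕0⊕0⊕1⊕0⊕1⊕0⊕0⊕0⊕1⊕0 = 0
s16: b16⊕b17⊕b18⊕b19⊕b20⊕b21⊕b22⊕b23⊕b24⊕b25⊕b26⊕b27⊕b28⊕b29⊕b30⊕b31 = 1⊕0⊕1⊕0⊕0⊕1⊕1⊕1⊕1⊕0⊕1⊕0⊕0⊕0⊕1⊕0 = 0
Syndrome (s16...s1) = 00000 → position 0 (no error).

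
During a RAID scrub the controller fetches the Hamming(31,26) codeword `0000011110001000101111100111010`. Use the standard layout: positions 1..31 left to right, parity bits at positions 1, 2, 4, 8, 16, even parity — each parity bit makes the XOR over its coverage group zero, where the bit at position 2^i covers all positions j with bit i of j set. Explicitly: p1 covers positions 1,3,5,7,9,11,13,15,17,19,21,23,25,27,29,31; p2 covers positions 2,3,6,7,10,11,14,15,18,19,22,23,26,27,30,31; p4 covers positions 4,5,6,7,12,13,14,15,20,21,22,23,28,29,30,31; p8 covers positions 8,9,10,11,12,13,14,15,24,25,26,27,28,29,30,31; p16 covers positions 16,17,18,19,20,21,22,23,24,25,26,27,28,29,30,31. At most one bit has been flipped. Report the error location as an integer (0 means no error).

s1: b1⊕b3⊕b5⊕b7⊕b9⊕b11⊕b13⊕b15⊕b17⊕b19⊕b21⊕b23⊕b25⊕b27⊕b29⊕b31 = 0⊕0⊕0⊕1⊕1⊕0⊕1⊕0⊕1⊕1⊕1⊕1⊕0⊕1⊕0⊕0 = 0
s2: b2⊕b3⊕b6⊕b7⊕b10⊕b11⊕b14⊕b15⊕b18⊕b19⊕b22⊕b23⊕b26⊕b27⊕b30⊕b31 = 0⊕0⊕1⊕1⊕0⊕0⊕0⊕0⊕0⊕1⊕1⊕1⊕1⊕1⊕1⊕0 = 0
s4: b4⊕b5⊕b6⊕b7⊕b12⊕b13⊕b14⊕b15⊕b20⊕b21⊕b22⊕b23⊕b28⊕b29⊕b30⊕b31 = 0⊕0⊕1⊕1⊕0⊕1⊕0⊕0⊕1⊕1⊕1⊕1⊕1⊕0⊕1⊕0 = 1
s8: b8⊕b9⊕b10⊕b11⊕b12⊕b13⊕b14⊕b15⊕b24⊕b25⊕b26⊕b27⊕b28⊕b29⊕b30⊕b31 = 1⊕1⊕0⊕0⊕0⊕1⊕0⊕0⊕0⊕0⊕1⊕1⊕1⊕0⊕1⊕0 = 1
s16: b16⊕b17⊕b18⊕b19⊕b20⊕b21⊕b22⊕b23⊕b24⊕b25⊕b26⊕b27⊕b28⊕b29⊕b30⊕b31 = 0⊕1⊕0⊕1⊕1⊕1⊕1⊕1⊕0⊕0⊕1⊕1⊕1⊕0⊕1⊕0 = 0
Syndrome (s16...s1) = 01100 → position 12.

12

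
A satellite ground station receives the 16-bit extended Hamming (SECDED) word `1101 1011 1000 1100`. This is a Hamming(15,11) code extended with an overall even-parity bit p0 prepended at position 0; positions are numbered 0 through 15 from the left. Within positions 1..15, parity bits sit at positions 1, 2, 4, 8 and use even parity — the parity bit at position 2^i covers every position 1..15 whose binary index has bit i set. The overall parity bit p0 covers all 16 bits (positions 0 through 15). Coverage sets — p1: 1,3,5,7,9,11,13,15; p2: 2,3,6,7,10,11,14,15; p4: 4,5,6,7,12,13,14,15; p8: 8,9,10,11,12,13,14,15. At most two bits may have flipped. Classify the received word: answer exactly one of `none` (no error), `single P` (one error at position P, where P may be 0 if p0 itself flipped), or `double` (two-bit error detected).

s1: b1⊕b3⊕b5⊕b7⊕b9⊕b11⊕b13⊕b15 = 1⊕1⊕0⊕1⊕0⊕0⊕1⊕0 = 0
s2: b2⊕b3⊕b6⊕b7⊕b10⊕b11⊕b14⊕b15 = 0⊕1⊕1⊕1⊕0⊕0⊕0⊕0 = 1
s4: b4⊕b5⊕b6⊕b7⊕b12⊕b13⊕b14⊕b15 = 1⊕0⊕1⊕1⊕1⊕1⊕0⊕0 = 1
s8: b8⊕b9⊕b10⊕b11⊕b12⊕b13⊕b14⊕b15 = 1⊕0⊕0⊕0⊕1⊕1⊕0⊕0 = 1
Syndrome (s8...s1) = 1110 → position 14.
Overall parity (XOR of all 16 bits, including p0): 1⊕1⊕0⊕1⊕1⊕0⊕1⊕1⊕1⊕0⊕0⊕0⊕1⊕1⊕0⊕0 = 1
Overall=1, syndrome position=14 → single-bit error at position 14.

single 14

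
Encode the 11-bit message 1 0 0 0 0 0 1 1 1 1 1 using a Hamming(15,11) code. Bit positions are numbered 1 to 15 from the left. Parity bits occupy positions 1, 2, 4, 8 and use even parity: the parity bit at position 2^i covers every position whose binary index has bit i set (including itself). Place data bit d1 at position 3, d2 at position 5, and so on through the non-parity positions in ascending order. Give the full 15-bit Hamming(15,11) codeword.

001000010011111

Place data bits at non-power-of-two positions: b3=1, b5=0, b6=0, b7=0, b9=0, b10=0, b11=1, b12=1, b13=1, b14=1, b15=1.
p1 = XOR of data positions {3,5,7,9,11,13,15} = 1⊕0⊕0⊕0⊕1⊕1⊕1 = 0
p2 = XOR of data positions {3,6,7,10,11,14,15} = 1⊕0⊕0⊕0⊕1⊕1⊕1 = 0
p4 = XOR of data positions {5,6,7,12,13,14,15} = 0⊕0⊕0⊕1⊕1⊕1⊕1 = 0
p8 = XOR of data positions {9,10,11,12,13,14,15} = 0⊕0⊕1⊕1⊕1⊕1⊕1 = 1
Codeword b1..b15 = 001000010011111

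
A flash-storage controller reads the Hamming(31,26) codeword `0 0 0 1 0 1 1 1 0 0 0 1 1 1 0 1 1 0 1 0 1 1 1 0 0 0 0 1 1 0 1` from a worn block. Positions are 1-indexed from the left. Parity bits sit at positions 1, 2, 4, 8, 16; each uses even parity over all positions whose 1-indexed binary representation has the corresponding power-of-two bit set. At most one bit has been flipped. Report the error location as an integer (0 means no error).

s1: b1⊕b3⊕b5⊕b7⊕b9⊕b11⊕b13⊕b15⊕b17⊕b19⊕b21⊕b23⊕b25⊕b27⊕b29⊕b31 = 0⊕0⊕0⊕1⊕0⊕0⊕1⊕0⊕1⊕1⊕1⊕1⊕0⊕0⊕1⊕1 = 0
s2: b2⊕b3⊕b6⊕b7⊕b10⊕b11⊕b14⊕b15⊕b18⊕b19⊕b22⊕b23⊕b26⊕b27⊕b30⊕b31 = 0⊕0⊕1⊕1⊕0⊕0⊕1⊕0⊕0⊕1⊕1⊕1⊕0⊕0⊕0⊕1 = 1
s4: b4⊕b5⊕b6⊕b7⊕b12⊕b13⊕b14⊕b15⊕b20⊕b21⊕b22⊕b23⊕b28⊕b29⊕b30⊕b31 = 1⊕0⊕1⊕1⊕1⊕1⊕1⊕0⊕0⊕1⊕1⊕1⊕1⊕1⊕0⊕1 = 0
s8: b8⊕b9⊕b10⊕b11⊕b12⊕b13⊕b14⊕b15⊕b24⊕b25⊕b26⊕b27⊕b28⊕b29⊕b30⊕b31 = 1⊕0⊕0⊕0⊕1⊕1⊕1⊕0⊕0⊕0⊕0⊕0⊕1⊕1⊕0⊕1 = 1
s16: b16⊕b17⊕b18⊕b19⊕b20⊕b21⊕b22⊕b23⊕b24⊕b25⊕b26⊕b27⊕b28⊕b29⊕b30⊕b31 = 1⊕1⊕0⊕1⊕0⊕1⊕1⊕1⊕0⊕0⊕0⊕0⊕1⊕1⊕0⊕1 = 1
Syndrome (s16...s1) = 11010 → position 26.

26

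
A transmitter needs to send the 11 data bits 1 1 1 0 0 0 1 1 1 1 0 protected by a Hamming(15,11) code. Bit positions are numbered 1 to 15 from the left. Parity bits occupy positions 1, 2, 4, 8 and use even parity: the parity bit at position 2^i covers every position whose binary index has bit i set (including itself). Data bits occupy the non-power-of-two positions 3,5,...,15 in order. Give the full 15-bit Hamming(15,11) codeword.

Place data bits at non-power-of-two positions: b3=1, b5=1, b6=1, b7=0, b9=0, b10=0, b11=1, b12=1, b13=1, b14=1, b15=0.
p1 = XOR of data positions {3,5,7,9,11,13,15} = 1⊕1⊕0⊕0⊕1⊕1⊕0 = 0
p2 = XOR of data positions {3,6,7,10,11,14,15} = 1⊕1⊕0⊕0⊕1⊕1⊕0 = 0
p4 = XOR of data positions {5,6,7,12,13,14,15} = 1⊕1⊕0⊕1⊕1⊕1⊕0 = 1
p8 = XOR of data positions {9,10,11,12,13,14,15} = 0⊕0⊕1⊕1⊕1⊕1⊕0 = 0
Codeword b1..b15 = 001111000011110

001111000011110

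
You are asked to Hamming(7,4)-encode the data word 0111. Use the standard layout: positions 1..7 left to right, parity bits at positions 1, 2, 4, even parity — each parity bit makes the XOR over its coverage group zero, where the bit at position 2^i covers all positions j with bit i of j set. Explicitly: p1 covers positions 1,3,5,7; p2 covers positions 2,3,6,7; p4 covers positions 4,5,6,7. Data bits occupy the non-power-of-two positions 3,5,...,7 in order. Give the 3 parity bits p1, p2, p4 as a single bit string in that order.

001

Place data bits at non-power-of-two positions: b3=0, b5=1, b6=1, b7=1.
p1 = XOR of data positions {3,5,7} = 0⊕1⊕1 = 0
p2 = XOR of data positions {3,6,7} = 0⊕1⊕1 = 0
p4 = XOR of data positions {5,6,7} = 1⊕1⊕1 = 1
Parity bits p1,p2,p4 = 001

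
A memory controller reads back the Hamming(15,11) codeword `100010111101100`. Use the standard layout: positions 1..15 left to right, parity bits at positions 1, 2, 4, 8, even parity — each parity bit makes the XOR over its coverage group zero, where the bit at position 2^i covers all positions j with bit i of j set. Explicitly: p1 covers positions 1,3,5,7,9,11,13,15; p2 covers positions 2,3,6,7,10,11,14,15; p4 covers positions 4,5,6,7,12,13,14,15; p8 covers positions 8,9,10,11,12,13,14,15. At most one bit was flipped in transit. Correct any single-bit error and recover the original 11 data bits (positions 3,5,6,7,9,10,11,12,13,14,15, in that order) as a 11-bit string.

01010101100

s1: b1⊕b3⊕b5⊕b7⊕b9⊕b11⊕b13⊕b15 = 1⊕0⊕1⊕1⊕1⊕0⊕1⊕0 = 1
s2: b2⊕b3⊕b6⊕b7⊕b10⊕b11⊕b14⊕b15 = 0⊕0⊕0⊕1⊕1⊕0⊕0⊕0 = 0
s4: b4⊕b5⊕b6⊕b7⊕b12⊕b13⊕b14⊕b15 = 0⊕1⊕0⊕1⊕1⊕1⊕0⊕0 = 0
s8: b8⊕b9⊕b10⊕b11⊕b12⊕b13⊕b14⊕b15 = 1⊕1⊕1⊕0⊕1⊕1⊕0⊕0 = 1
Syndrome (s8...s1) = 1001 → position 9.
Flip bit 9: corrected codeword = 100010110101100
Data bits at positions 3,5,6,7,9,10,11,12,13,14,15: 01010101100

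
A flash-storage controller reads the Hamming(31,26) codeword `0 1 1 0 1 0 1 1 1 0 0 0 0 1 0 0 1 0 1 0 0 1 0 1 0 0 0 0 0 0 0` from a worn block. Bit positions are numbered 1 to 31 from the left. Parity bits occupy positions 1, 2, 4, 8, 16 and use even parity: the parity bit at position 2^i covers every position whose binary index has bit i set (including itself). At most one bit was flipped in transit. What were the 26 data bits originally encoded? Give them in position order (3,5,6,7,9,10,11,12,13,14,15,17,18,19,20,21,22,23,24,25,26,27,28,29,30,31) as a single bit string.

s1: b1⊕b3⊕b5⊕b7⊕b9⊕b11⊕b13⊕b15⊕b17⊕b19⊕b21⊕b23⊕b25⊕b27⊕b29⊕b31 = 0⊕1⊕1⊕1⊕1⊕0⊕0⊕0⊕1⊕1⊕0⊕0⊕0⊕0⊕0⊕0 = 0
s2: b2⊕b3⊕b6⊕b7⊕b10⊕b11⊕b14⊕b15⊕b18⊕b19⊕b22⊕b23⊕b26⊕b27⊕b30⊕b31 = 1⊕1⊕0⊕1⊕0⊕0⊕1⊕0⊕0⊕1⊕1⊕0⊕0⊕0⊕0⊕0 = 0
s4: b4⊕b5⊕b6⊕b7⊕b12⊕b13⊕b14⊕b15⊕b20⊕b21⊕b22⊕b23⊕b28⊕b29⊕b30⊕b31 = 0⊕1⊕0⊕1⊕0⊕0⊕1⊕0⊕0⊕0⊕1⊕0⊕0⊕0⊕0⊕0 = 0
s8: b8⊕b9⊕b10⊕b11⊕b12⊕b13⊕b14⊕b15⊕b24⊕b25⊕b26⊕b27⊕b28⊕b29⊕b30⊕b31 = 1⊕1⊕0⊕0⊕0⊕0⊕1⊕0⊕1⊕0⊕0⊕0⊕0⊕0⊕0⊕0 = 0
s16: b16⊕b17⊕b18⊕b19⊕b20⊕b21⊕b22⊕b23⊕b24⊕b25⊕b26⊕b27⊕b28⊕b29⊕b30⊕b31 = 0⊕1⊕0⊕1⊕0⊕0⊕1⊕0⊕1⊕0⊕0⊕0⊕0⊕0⊕0⊕0 = 0
Syndrome (s16...s1) = 00000 → position 0 (no error).
No correction needed.
Data bits at positions 3,5,6,7,9,10,11,12,13,14,15,17,18,19,20,21,22,23,24,25,26,27,28,29,30,31: 11011000010101001010000000

11011000010101001010000000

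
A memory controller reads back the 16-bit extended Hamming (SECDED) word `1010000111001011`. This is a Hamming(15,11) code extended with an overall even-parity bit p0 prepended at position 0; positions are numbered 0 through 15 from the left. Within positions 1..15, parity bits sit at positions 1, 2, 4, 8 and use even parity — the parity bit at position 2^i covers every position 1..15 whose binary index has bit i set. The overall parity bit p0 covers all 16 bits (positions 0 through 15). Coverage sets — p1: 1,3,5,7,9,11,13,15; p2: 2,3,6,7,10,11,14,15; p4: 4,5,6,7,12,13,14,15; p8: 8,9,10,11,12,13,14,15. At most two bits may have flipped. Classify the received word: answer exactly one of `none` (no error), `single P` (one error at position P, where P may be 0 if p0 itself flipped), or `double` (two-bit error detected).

double

s1: b1⊕b3⊕b5⊕b7⊕b9⊕b11⊕b13⊕b15 = 0⊕0⊕0⊕1⊕1⊕0⊕0⊕1 = 1
s2: b2⊕b3⊕b6⊕b7⊕b10⊕b11⊕b14⊕b15 = 1⊕0⊕0⊕1⊕0⊕0⊕1⊕1 = 0
s4: b4⊕b5⊕b6⊕b7⊕b12⊕b13⊕b14⊕b15 = 0⊕0⊕0⊕1⊕1⊕0⊕1⊕1 = 0
s8: b8⊕b9⊕b10⊕b11⊕b12⊕b13⊕b14⊕b15 = 1⊕1⊕0⊕0⊕1⊕0⊕1⊕1 = 1
Syndrome (s8...s1) = 1001 → position 9.
Overall parity (XOR of all 16 bits, including p0): 1⊕0⊕1⊕0⊕0⊕0⊕0⊕1⊕1⊕1⊕0⊕0⊕1⊕0⊕1⊕1 = 0
Overall=0, syndrome position=9 → double-bit error detected (uncorrectable).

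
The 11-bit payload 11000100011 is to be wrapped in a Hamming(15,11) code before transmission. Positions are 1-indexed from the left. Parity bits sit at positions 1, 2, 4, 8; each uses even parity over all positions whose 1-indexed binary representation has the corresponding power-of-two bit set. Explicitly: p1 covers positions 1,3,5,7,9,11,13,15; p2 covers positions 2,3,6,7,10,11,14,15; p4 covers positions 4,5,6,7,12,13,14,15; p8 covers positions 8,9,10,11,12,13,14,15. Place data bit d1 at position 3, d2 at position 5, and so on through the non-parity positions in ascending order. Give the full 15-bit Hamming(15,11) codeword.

Place data bits at non-power-of-two positions: b3=1, b5=1, b6=0, b7=0, b9=0, b10=1, b11=0, b12=0, b13=0, b14=1, b15=1.
p1 = XOR of data positions {3,5,7,9,11,13,15} = 1⊕1⊕0⊕0⊕0⊕0⊕1 = 1
p2 = XOR of data positions {3,6,7,10,11,14,15} = 1⊕0⊕0⊕1⊕0⊕1⊕1 = 0
p4 = XOR of data positions {5,6,7,12,13,14,15} = 1⊕0⊕0⊕0⊕0⊕1⊕1 = 1
p8 = XOR of data positions {9,10,11,12,13,14,15} = 0⊕1⊕0⊕0⊕0⊕1⊕1 = 1
Codeword b1..b15 = 101110010100011

101110010100011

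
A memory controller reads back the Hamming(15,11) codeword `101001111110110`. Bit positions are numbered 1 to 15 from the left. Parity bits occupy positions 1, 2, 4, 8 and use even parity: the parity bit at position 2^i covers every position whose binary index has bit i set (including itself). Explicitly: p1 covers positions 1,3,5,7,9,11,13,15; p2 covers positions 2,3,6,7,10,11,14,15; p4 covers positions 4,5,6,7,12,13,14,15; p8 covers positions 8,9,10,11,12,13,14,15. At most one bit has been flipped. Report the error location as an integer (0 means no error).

s1: b1⊕b3⊕b5⊕b7⊕b9⊕b11⊕b13⊕b15 = 1⊕1⊕0⊕1⊕1⊕1⊕1⊕0 = 0
s2: b2⊕b3⊕b6⊕b7⊕b10⊕b11⊕b14⊕b15 = 0⊕1⊕1⊕1⊕1⊕1⊕1⊕0 = 0
s4: b4⊕b5⊕b6⊕b7⊕b12⊕b13⊕b14⊕b15 = 0⊕0⊕1⊕1⊕0⊕1⊕1⊕0 = 0
s8: b8⊕b9⊕b10⊕b11⊕b12⊕b13⊕b14⊕b15 = 1⊕1⊕1⊕1⊕0⊕1⊕1⊕0 = 0
Syndrome (s8...s1) = 0000 → position 0 (no error).

0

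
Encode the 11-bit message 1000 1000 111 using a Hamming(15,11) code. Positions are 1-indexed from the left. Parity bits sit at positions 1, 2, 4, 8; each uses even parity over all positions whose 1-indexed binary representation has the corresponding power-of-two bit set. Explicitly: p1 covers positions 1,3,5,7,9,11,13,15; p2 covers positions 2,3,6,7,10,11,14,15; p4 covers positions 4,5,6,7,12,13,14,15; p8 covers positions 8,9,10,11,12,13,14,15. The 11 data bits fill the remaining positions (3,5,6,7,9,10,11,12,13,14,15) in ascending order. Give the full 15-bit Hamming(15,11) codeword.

011100001000111

Place data bits at non-power-of-two positions: b3=1, b5=0, b6=0, b7=0, b9=1, b10=0, b11=0, b12=0, b13=1, b14=1, b15=1.
p1 = XOR of data positions {3,5,7,9,11,13,15} = 1⊕0⊕0⊕1⊕0⊕1⊕1 = 0
p2 = XOR of data positions {3,6,7,10,11,14,15} = 1⊕0⊕0⊕0⊕0⊕1⊕1 = 1
p4 = XOR of data positions {5,6,7,12,13,14,15} = 0⊕0⊕0⊕0⊕1⊕1⊕1 = 1
p8 = XOR of data positions {9,10,11,12,13,14,15} = 1⊕0⊕0⊕0⊕1⊕1⊕1 = 0
Codeword b1..b15 = 011100001000111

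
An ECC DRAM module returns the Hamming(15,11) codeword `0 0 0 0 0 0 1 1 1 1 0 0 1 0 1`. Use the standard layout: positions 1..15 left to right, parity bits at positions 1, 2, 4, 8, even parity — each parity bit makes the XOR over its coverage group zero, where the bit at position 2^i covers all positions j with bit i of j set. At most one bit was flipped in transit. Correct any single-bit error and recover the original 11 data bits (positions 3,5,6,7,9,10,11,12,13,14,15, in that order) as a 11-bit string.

00011100111

s1: b1⊕b3⊕b5⊕b7⊕b9⊕b11⊕b13⊕b15 = 0⊕0⊕0⊕1⊕1⊕0⊕1⊕1 = 0
s2: b2⊕b3⊕b6⊕b7⊕b10⊕b11⊕b14⊕b15 = 0⊕0⊕0⊕1⊕1⊕0⊕0⊕1 = 1
s4: b4⊕b5⊕b6⊕b7⊕b12⊕b13⊕b14⊕b15 = 0⊕0⊕0⊕1⊕0⊕1⊕0⊕1 = 1
s8: b8⊕b9⊕b10⊕b11⊕b12⊕b13⊕b14⊕b15 = 1⊕1⊕1⊕0⊕0⊕1⊕0⊕1 = 1
Syndrome (s8...s1) = 1110 → position 14.
Flip bit 14: corrected codeword = 000000111100111
Data bits at positions 3,5,6,7,9,10,11,12,13,14,15: 00011100111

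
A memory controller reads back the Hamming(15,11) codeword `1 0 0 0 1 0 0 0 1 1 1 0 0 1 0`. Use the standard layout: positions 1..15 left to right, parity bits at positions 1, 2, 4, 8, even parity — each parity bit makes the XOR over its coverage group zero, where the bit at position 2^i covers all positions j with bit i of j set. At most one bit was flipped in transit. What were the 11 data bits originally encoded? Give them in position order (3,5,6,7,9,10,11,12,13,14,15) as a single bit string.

01001110010

s1: b1⊕b3⊕b5⊕b7⊕b9⊕b11⊕b13⊕b15 = 1⊕0⊕1⊕0⊕1⊕1⊕0⊕0 = 0
s2: b2⊕b3⊕b6⊕b7⊕b10⊕b11⊕b14⊕b15 = 0⊕0⊕0⊕0⊕1⊕1⊕1⊕0 = 1
s4: b4⊕b5⊕b6⊕b7⊕b12⊕b13⊕b14⊕b15 = 0⊕1⊕0⊕0⊕0⊕0⊕1⊕0 = 0
s8: b8⊕b9⊕b10⊕b11⊕b12⊕b13⊕b14⊕b15 = 0⊕1⊕1⊕1⊕0⊕0⊕1⊕0 = 0
Syndrome (s8...s1) = 0010 → position 2.
Flip bit 2: corrected codeword = 110010001110010
Data bits at positions 3,5,6,7,9,10,11,12,13,14,15: 01001110010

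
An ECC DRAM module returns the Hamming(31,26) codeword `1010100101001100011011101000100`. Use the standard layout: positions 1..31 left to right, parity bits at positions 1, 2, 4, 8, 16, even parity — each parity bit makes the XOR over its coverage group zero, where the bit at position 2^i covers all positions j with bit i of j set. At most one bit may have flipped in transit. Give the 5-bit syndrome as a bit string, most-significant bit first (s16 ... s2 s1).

10111

s1: b1⊕b3⊕b5⊕b7⊕b9⊕b11⊕b13⊕b15⊕b17⊕b19⊕b21⊕b23⊕b25⊕b27⊕b29⊕b31 = 1⊕1⊕1⊕0⊕0⊕0⊕1⊕0⊕0⊕1⊕1⊕1⊕1⊕0⊕1⊕0 = 1
s2: b2⊕b3⊕b6⊕b7⊕b10⊕b11⊕b14⊕b15⊕b18⊕b19⊕b22⊕b23⊕b26⊕b27⊕b30⊕b31 = 0⊕1⊕0⊕0⊕1⊕0⊕1⊕0⊕1⊕1⊕1⊕1⊕0⊕0⊕0⊕0 = 1
s4: b4⊕b5⊕b6⊕b7⊕b12⊕b13⊕b14⊕b15⊕b20⊕b21⊕b22⊕b23⊕b28⊕b29⊕b30⊕b31 = 0⊕1⊕0⊕0⊕0⊕1⊕1⊕0⊕0⊕1⊕1⊕1⊕0⊕1⊕0⊕0 = 1
s8: b8⊕b9⊕b10⊕b11⊕b12⊕b13⊕b14⊕b15⊕b24⊕b25⊕b26⊕b27⊕b28⊕b29⊕b30⊕b31 = 1⊕0⊕1⊕0⊕0⊕1⊕1⊕0⊕0⊕1⊕0⊕0⊕0⊕1⊕0⊕0 = 0
s16: b16⊕b17⊕b18⊕b19⊕b20⊕b21⊕b22⊕b23⊕b24⊕b25⊕b26⊕b27⊕b28⊕b29⊕b30⊕b31 = 0⊕0⊕1⊕1⊕0⊕1⊕1⊕1⊕0⊕1⊕0⊕0⊕0⊕1⊕0⊕0 = 1
Syndrome (s16...s1) = 10111 → position 23.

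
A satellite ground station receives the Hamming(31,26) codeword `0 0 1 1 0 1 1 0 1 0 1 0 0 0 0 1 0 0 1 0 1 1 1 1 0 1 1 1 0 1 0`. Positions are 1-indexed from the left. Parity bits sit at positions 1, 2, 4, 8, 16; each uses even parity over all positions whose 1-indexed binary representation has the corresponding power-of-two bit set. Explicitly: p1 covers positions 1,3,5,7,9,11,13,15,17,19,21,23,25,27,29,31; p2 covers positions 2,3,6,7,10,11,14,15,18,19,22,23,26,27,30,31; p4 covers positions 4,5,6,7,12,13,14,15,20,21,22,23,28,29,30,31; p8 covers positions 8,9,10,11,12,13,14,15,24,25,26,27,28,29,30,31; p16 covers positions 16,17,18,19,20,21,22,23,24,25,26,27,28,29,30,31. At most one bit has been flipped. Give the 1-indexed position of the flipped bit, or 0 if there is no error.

s1: b1⊕b3⊕b5⊕b7⊕b9⊕b11⊕b13⊕b15⊕b17⊕b19⊕b21⊕b23⊕b25⊕b27⊕b29⊕b31 = 0⊕1⊕0⊕1⊕1⊕1⊕0⊕0⊕0⊕1⊕1⊕1⊕0⊕1⊕0⊕0 = 0
s2: b2⊕b3⊕b6⊕b7⊕b10⊕b11⊕b14⊕b15⊕b18⊕b19⊕b22⊕b23⊕b26⊕b27⊕b30⊕b31 = 0⊕1⊕1⊕1⊕0⊕1⊕0⊕0⊕0⊕1⊕1⊕1⊕1⊕1⊕1⊕0 = 0
s4: b4⊕b5⊕b6⊕b7⊕b12⊕b13⊕b14⊕b15⊕b20⊕b21⊕b22⊕b23⊕b28⊕b29⊕b30⊕b31 = 1⊕0⊕1⊕1⊕0⊕0⊕0⊕0⊕0⊕1⊕1⊕1⊕1⊕0⊕1⊕0 = 0
s8: b8⊕b9⊕b10⊕b11⊕b12⊕b13⊕b14⊕b15⊕b24⊕b25⊕b26⊕b27⊕b28⊕b29⊕b30⊕b31 = 0⊕1⊕0⊕1⊕0⊕0⊕0⊕0⊕1⊕0⊕1⊕1⊕1⊕0⊕1⊕0 = 1
s16: b16⊕b17⊕b18⊕b19⊕b20⊕b21⊕b22⊕b23⊕b24⊕b25⊕b26⊕b27⊕b28⊕b29⊕b30⊕b31 = 1⊕0⊕0⊕1⊕0⊕1⊕1⊕1⊕1⊕0⊕1⊕1⊕1⊕0⊕1⊕0 = 0
Syndrome (s16...s1) = 01000 → position 8.

8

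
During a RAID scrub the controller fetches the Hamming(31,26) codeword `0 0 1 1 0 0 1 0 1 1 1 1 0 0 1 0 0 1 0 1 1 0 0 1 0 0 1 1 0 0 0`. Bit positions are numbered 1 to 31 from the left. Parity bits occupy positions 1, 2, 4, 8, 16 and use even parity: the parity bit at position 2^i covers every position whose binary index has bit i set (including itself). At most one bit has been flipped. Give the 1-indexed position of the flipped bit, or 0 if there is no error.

s1: b1⊕b3⊕b5⊕b7⊕b9⊕b11⊕b13⊕b15⊕b17⊕b19⊕b21⊕b23⊕b25⊕b27⊕b29⊕b31 = 0⊕1⊕0⊕1⊕1⊕1⊕0⊕1⊕0⊕0⊕1⊕0⊕0⊕1⊕0⊕0 = 1
s2: b2⊕b3⊕b6⊕b7⊕b10⊕b11⊕b14⊕b15⊕b18⊕b19⊕b22⊕b23⊕b26⊕b27⊕b30⊕b31 = 0⊕1⊕0⊕1⊕1⊕1⊕0⊕1⊕1⊕0⊕0⊕0⊕0⊕1⊕0⊕0 = 1
s4: b4⊕b5⊕b6⊕b7⊕b12⊕b13⊕b14⊕b15⊕b20⊕b21⊕b22⊕b23⊕b28⊕b29⊕b30⊕b31 = 1⊕0⊕0⊕1⊕1⊕0⊕0⊕1⊕1⊕1⊕0⊕0⊕1⊕0⊕0⊕0 = 1
s8: b8⊕b9⊕b10⊕b11⊕b12⊕b13⊕b14⊕b15⊕b24⊕b25⊕b26⊕b27⊕b28⊕b29⊕b30⊕b31 = 0⊕1⊕1⊕1⊕1⊕0⊕0⊕1⊕1⊕0⊕0⊕1⊕1⊕0⊕0⊕0 = 0
s16: b16⊕b17⊕b18⊕b19⊕b20⊕b21⊕b22⊕b23⊕b24⊕b25⊕b26⊕b27⊕b28⊕b29⊕b30⊕b31 = 0⊕0⊕1⊕0⊕1⊕1⊕0⊕0⊕1⊕0⊕0⊕1⊕1⊕0⊕0⊕0 = 0
Syndrome (s16...s1) = 00111 → position 7.

7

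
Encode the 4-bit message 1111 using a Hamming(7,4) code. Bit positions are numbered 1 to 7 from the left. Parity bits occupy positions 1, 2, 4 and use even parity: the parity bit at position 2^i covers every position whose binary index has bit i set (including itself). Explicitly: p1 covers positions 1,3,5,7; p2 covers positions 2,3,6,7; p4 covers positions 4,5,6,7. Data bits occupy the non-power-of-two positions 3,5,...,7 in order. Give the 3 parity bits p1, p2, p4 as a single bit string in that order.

Place data bits at non-power-of-two positions: b3=1, b5=1, b6=1, b7=1.
p1 = XOR of data positions {3,5,7} = 1⊕1⊕1 = 1
p2 = XOR of data positions {3,6,7} = 1⊕1⊕1 = 1
p4 = XOR of data positions {5,6,7} = 1⊕1⊕1 = 1
Parity bits p1,p2,p4 = 111

111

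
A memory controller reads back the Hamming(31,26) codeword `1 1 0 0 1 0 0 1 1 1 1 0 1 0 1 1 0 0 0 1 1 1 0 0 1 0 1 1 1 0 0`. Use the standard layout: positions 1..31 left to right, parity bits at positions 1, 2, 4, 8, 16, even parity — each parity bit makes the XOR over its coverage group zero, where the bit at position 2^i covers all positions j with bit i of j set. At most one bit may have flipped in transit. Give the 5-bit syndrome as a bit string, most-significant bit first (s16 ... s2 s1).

s1: b1⊕b3⊕b5⊕b7⊕b9⊕b11⊕b13⊕b15⊕b17⊕b19⊕b21⊕b23⊕b25⊕b27⊕b29⊕b31 = 1⊕0⊕1⊕0⊕1⊕1⊕1⊕1⊕0⊕0⊕1⊕0⊕1⊕1⊕1⊕0 = 0
s2: b2⊕b3⊕b6⊕b7⊕b10⊕b11⊕b14⊕b15⊕b18⊕b19⊕b22⊕b23⊕b26⊕b27⊕b30⊕b31 = 1⊕0⊕0⊕0⊕1⊕1⊕0⊕1⊕0⊕0⊕1⊕0⊕0⊕1⊕0⊕0 = 0
s4: b4⊕b5⊕b6⊕b7⊕b12⊕b13⊕b14⊕b15⊕b20⊕b21⊕b22⊕b23⊕b28⊕b29⊕b30⊕b31 = 0⊕1⊕0⊕0⊕0⊕1⊕0⊕1⊕1⊕1⊕1⊕0⊕1⊕1⊕0⊕0 = 0
s8: b8⊕b9⊕b10⊕b11⊕b12⊕b13⊕b14⊕b15⊕b24⊕b25⊕b26⊕b27⊕b28⊕b29⊕b30⊕b31 = 1⊕1⊕1⊕1⊕0⊕1⊕0⊕1⊕0⊕1⊕0⊕1⊕1⊕1⊕0⊕0 = 0
s16: b16⊕b17⊕b18⊕b19⊕b20⊕b21⊕b22⊕b23⊕b24⊕b25⊕b26⊕b27⊕b28⊕b29⊕b30⊕b31 = 1⊕0⊕0⊕0⊕1⊕1⊕1⊕0⊕0⊕1⊕0⊕1⊕1⊕1⊕0⊕0 = 0
Syndrome (s16...s1) = 00000 → position 0 (no error).

00000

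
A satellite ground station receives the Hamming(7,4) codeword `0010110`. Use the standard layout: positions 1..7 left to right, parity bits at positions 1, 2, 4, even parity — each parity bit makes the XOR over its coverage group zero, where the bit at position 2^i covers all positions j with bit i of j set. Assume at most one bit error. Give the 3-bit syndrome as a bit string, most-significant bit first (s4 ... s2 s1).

s1: b1⊕b3⊕b5⊕b7 = 0⊕1⊕1⊕0 = 0
s2: b2⊕b3⊕b6⊕b7 = 0⊕1⊕1⊕0 = 0
s4: b4⊕b5⊕b6⊕b7 = 0⊕1⊕1⊕0 = 0
Syndrome (s4...s1) = 000 → position 0 (no error).

000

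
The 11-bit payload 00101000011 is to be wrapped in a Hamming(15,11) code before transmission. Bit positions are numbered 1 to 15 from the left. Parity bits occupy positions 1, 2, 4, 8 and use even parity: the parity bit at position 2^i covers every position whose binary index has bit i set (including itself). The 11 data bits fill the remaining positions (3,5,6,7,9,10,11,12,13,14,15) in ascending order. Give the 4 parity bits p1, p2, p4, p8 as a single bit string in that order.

Place data bits at non-power-of-two positions: b3=0, b5=0, b6=1, b7=0, b9=1, b10=0, b11=0, b12=0, b13=0, b14=1, b15=1.
p1 = XOR of data positions {3,5,7,9,11,13,15} = 0⊕0⊕0⊕1⊕0⊕0⊕1 = 0
p2 = XOR of data positions {3,6,7,10,11,14,15} = 0⊕1⊕0⊕0⊕0⊕1⊕1 = 1
p4 = XOR of data positions {5,6,7,12,13,14,15} = 0⊕1⊕0⊕0⊕0⊕1⊕1 = 1
p8 = XOR of data positions {9,10,11,12,13,14,15} = 1⊕0⊕0⊕0⊕0⊕1⊕1 = 1
Parity bits p1,p2,p4,p8 = 0111

0111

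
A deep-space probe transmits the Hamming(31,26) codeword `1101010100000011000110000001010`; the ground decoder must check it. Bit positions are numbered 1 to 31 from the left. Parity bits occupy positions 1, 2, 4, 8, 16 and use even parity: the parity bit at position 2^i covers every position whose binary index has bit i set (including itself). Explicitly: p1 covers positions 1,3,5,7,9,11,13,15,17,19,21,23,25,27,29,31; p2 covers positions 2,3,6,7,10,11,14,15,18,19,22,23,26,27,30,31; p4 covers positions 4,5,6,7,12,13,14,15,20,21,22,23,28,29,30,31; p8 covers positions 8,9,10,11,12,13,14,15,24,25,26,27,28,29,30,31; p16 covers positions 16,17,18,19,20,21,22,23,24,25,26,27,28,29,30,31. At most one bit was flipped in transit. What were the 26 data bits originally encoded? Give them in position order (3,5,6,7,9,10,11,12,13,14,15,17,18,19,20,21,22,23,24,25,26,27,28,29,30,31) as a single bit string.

00100000001000100000001010

s1: b1⊕b3⊕b5⊕b7⊕b9⊕b11⊕b13⊕b15⊕b17⊕b19⊕b21⊕b23⊕b25⊕b27⊕b29⊕b31 = 1⊕0⊕0⊕0⊕0⊕0⊕0⊕1⊕0⊕0⊕1⊕0⊕0⊕0⊕0⊕0 = 1
s2: b2⊕b3⊕b6⊕b7⊕b10⊕b11⊕b14⊕b15⊕b18⊕b19⊕b22⊕b23⊕b26⊕b27⊕b30⊕b31 = 1⊕0⊕1⊕0⊕0⊕0⊕0⊕1⊕0⊕0⊕0⊕0⊕0⊕0⊕1⊕0 = 0
s4: b4⊕b5⊕b6⊕b7⊕b12⊕b13⊕b14⊕b15⊕b20⊕b21⊕b22⊕b23⊕b28⊕b29⊕b30⊕b31 = 1⊕0⊕1⊕0⊕0⊕0⊕0⊕1⊕1⊕1⊕0⊕0⊕1⊕0⊕1⊕0 = 1
s8: b8⊕b9⊕b10⊕b11⊕b12⊕b13⊕b14⊕b15⊕b24⊕b25⊕b26⊕b27⊕b28⊕b29⊕b30⊕b31 = 1⊕0⊕0⊕0⊕0⊕0⊕0⊕1⊕0⊕0⊕0⊕0⊕1⊕0⊕1⊕0 = 0
s16: b16⊕b17⊕b18⊕b19⊕b20⊕b21⊕b22⊕b23⊕b24⊕b25⊕b26⊕b27⊕b28⊕b29⊕b30⊕b31 = 1⊕0⊕0⊕0⊕1⊕1⊕0⊕0⊕0⊕0⊕0⊕0⊕1⊕0⊕1⊕0 = 1
Syndrome (s16...s1) = 10101 → position 21.
Flip bit 21: corrected codeword = 1101010100000011000100000001010
Data bits at positions 3,5,6,7,9,10,11,12,13,14,15,17,18,19,20,21,22,23,24,25,26,27,28,29,30,31: 00100000001000100000001010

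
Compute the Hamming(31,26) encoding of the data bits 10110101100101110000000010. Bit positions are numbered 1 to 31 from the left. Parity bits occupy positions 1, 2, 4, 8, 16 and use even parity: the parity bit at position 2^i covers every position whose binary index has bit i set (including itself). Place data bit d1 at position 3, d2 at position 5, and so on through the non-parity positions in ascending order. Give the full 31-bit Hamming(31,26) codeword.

0011011001011001101110000000010

Place data bits at non-power-of-two positions: b3=1, b5=0, b6=1, b7=1, b9=0, b10=1, b11=0, b12=1, b13=1, b14=0, b15=0, b17=1, b18=0, b19=1, b20=1, b21=1, b22=0, b23=0, b24=0, b25=0, b26=0, b27=0, b28=0, b29=0, b30=1, b31=0.
p1 = XOR of data positions {3,5,7,9,11,13,15,17,19,21,23,25,27,29,31} = 1⊕0⊕1⊕0⊕0⊕1⊕0⊕1⊕1⊕1⊕0⊕0⊕0⊕0⊕0 = 0
p2 = XOR of data positions {3,6,7,10,11,14,15,18,19,22,23,26,27,30,31} = 1⊕1⊕1⊕1⊕0⊕0⊕0⊕0⊕1⊕0⊕0⊕0⊕0⊕1⊕0 = 0
p4 = XOR of data positions {5,6,7,12,13,14,15,20,21,22,23,28,29,30,31} = 0⊕1⊕1⊕1⊕1⊕0⊕0⊕1⊕1⊕0⊕0⊕0⊕0⊕1⊕0 = 1
p8 = XOR of data positions {9,10,11,12,13,14,15,24,25,26,27,28,29,30,31} = 0⊕1⊕0⊕1⊕1⊕0⊕0⊕0⊕0⊕0⊕0⊕0⊕0⊕1⊕0 = 0
p16 = XOR of data positions {17,18,19,20,21,22,23,24,25,26,27,28,29,30,31} = 1⊕0⊕1⊕1⊕1⊕0⊕0⊕0⊕0⊕0⊕0⊕0⊕0⊕1⊕0 = 1
Codeword b1..b31 = 0011011001011001101110000000010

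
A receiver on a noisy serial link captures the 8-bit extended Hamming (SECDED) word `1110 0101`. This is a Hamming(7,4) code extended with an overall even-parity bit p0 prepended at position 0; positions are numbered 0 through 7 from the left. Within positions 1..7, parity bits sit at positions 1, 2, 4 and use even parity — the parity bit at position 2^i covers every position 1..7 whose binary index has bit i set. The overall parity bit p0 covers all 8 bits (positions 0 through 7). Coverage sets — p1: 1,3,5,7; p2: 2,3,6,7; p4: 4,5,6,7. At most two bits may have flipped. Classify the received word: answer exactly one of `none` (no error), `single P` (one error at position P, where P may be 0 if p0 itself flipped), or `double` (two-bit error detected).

single 1

s1: b1⊕b3⊕b5⊕b7 = 1⊕0⊕1⊕1 = 1
s2: b2⊕b3⊕b6⊕b7 = 1⊕0⊕0⊕1 = 0
s4: b4⊕b5⊕b6⊕b7 = 0⊕1⊕0⊕1 = 0
Syndrome (s4...s1) = 001 → position 1.
Overall parity (XOR of all 8 bits, including p0): 1⊕1⊕1⊕0⊕0⊕1⊕0⊕1 = 1
Overall=1, syndrome position=1 → single-bit error at position 1.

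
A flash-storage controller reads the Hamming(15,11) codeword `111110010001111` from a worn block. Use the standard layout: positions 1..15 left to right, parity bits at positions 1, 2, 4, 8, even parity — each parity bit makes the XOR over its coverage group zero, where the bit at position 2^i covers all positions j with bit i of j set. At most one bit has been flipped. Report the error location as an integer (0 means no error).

9

s1: b1⊕b3⊕b5⊕b7⊕b9⊕b11⊕b13⊕b15 = 1⊕1⊕1⊕0⊕0⊕0⊕1⊕1 = 1
s2: b2⊕b3⊕b6⊕b7⊕b10⊕b11⊕b14⊕b15 = 1⊕1⊕0⊕0⊕0⊕0⊕1⊕1 = 0
s4: b4⊕b5⊕b6⊕b7⊕b12⊕b13⊕b14⊕b15 = 1⊕1⊕0⊕0⊕1⊕1⊕1⊕1 = 0
s8: b8⊕b9⊕b10⊕b11⊕b12⊕b13⊕b14⊕b15 = 1⊕0⊕0⊕0⊕1⊕1⊕1⊕1 = 1
Syndrome (s8...s1) = 1001 → position 9.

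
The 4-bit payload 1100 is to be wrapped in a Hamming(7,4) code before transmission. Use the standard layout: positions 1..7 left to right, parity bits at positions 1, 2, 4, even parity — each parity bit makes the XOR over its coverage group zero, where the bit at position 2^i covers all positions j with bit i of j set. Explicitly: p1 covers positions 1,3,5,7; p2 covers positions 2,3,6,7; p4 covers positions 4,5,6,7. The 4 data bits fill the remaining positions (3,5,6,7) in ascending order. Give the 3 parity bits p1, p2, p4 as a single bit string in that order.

011

Place data bits at non-power-of-two positions: b3=1, b5=1, b6=0, b7=0.
p1 = XOR of data positions {3,5,7} = 1⊕1⊕0 = 0
p2 = XOR of data positions {3,6,7} = 1⊕0⊕0 = 1
p4 = XOR of data positions {5,6,7} = 1⊕0⊕0 = 1
Parity bits p1,p2,p4 = 011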